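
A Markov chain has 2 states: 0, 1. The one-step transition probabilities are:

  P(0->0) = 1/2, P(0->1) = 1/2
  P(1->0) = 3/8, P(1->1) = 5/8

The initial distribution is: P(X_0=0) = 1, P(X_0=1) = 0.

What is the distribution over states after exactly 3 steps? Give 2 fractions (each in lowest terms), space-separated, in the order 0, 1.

Propagating the distribution step by step (d_{t+1} = d_t * P):
d_0 = (0=1, 1=0)
  d_1[0] = 1*1/2 + 0*3/8 = 1/2
  d_1[1] = 1*1/2 + 0*5/8 = 1/2
d_1 = (0=1/2, 1=1/2)
  d_2[0] = 1/2*1/2 + 1/2*3/8 = 7/16
  d_2[1] = 1/2*1/2 + 1/2*5/8 = 9/16
d_2 = (0=7/16, 1=9/16)
  d_3[0] = 7/16*1/2 + 9/16*3/8 = 55/128
  d_3[1] = 7/16*1/2 + 9/16*5/8 = 73/128
d_3 = (0=55/128, 1=73/128)

Answer: 55/128 73/128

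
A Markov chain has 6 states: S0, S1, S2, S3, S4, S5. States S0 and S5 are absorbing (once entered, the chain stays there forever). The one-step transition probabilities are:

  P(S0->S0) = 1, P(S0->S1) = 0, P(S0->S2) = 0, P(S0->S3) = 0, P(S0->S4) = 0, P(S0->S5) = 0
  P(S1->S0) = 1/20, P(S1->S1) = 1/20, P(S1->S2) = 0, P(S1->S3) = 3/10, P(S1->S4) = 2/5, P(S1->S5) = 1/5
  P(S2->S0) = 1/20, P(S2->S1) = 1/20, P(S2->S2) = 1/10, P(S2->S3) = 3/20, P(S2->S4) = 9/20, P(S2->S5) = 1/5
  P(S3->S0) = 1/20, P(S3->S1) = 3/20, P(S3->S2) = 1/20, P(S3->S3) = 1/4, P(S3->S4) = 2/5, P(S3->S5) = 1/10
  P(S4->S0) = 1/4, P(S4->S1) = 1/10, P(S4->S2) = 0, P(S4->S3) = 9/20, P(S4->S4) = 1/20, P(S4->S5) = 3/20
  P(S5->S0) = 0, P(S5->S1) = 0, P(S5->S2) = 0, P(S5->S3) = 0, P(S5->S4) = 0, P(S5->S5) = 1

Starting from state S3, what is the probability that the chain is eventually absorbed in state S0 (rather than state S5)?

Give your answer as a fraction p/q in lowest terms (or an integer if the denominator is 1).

Let a_i = P(absorbed in S0 | start in state i).
Boundary conditions: a_S0 = 1, a_S5 = 0.
For each transient state i, a_i = sum_j P(i->j) * a_j:
  a_S1 = 1/20*a_S0 + 1/20*a_S1 + 0*a_S2 + 3/10*a_S3 + 2/5*a_S4 + 1/5*a_S5
  a_S2 = 1/20*a_S0 + 1/20*a_S1 + 1/10*a_S2 + 3/20*a_S3 + 9/20*a_S4 + 1/5*a_S5
  a_S3 = 1/20*a_S0 + 3/20*a_S1 + 1/20*a_S2 + 1/4*a_S3 + 2/5*a_S4 + 1/10*a_S5
  a_S4 = 1/4*a_S0 + 1/10*a_S1 + 0*a_S2 + 9/20*a_S3 + 1/20*a_S4 + 3/20*a_S5

Substituting a_S0 = 1 and a_S5 = 0, rearrange to (I - Q) a = r where r[i] = P(i -> S0):
  [19/20, 0, -3/10, -2/5] . (a_S1, a_S2, a_S3, a_S4) = 1/20
  [-1/20, 9/10, -3/20, -9/20] . (a_S1, a_S2, a_S3, a_S4) = 1/20
  [-3/20, -1/20, 3/4, -2/5] . (a_S1, a_S2, a_S3, a_S4) = 1/20
  [-1/10, 0, -9/20, 19/20] . (a_S1, a_S2, a_S3, a_S4) = 1/4

Solving yields:
  a_S1 = 3750/8981
  a_S2 = 7487/17962
  a_S3 = 24641/53886
  a_S4 = 9407/17962

Starting state is S3, so the absorption probability is a_S3 = 24641/53886.

Answer: 24641/53886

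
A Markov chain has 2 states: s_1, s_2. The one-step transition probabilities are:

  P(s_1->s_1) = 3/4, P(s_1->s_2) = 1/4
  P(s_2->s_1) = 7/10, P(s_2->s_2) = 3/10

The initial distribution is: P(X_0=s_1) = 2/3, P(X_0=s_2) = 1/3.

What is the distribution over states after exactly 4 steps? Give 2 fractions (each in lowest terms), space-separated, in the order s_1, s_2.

Answer: 88421/120000 31579/120000

Derivation:
Propagating the distribution step by step (d_{t+1} = d_t * P):
d_0 = (s_1=2/3, s_2=1/3)
  d_1[s_1] = 2/3*3/4 + 1/3*7/10 = 11/15
  d_1[s_2] = 2/3*1/4 + 1/3*3/10 = 4/15
d_1 = (s_1=11/15, s_2=4/15)
  d_2[s_1] = 11/15*3/4 + 4/15*7/10 = 221/300
  d_2[s_2] = 11/15*1/4 + 4/15*3/10 = 79/300
d_2 = (s_1=221/300, s_2=79/300)
  d_3[s_1] = 221/300*3/4 + 79/300*7/10 = 4421/6000
  d_3[s_2] = 221/300*1/4 + 79/300*3/10 = 1579/6000
d_3 = (s_1=4421/6000, s_2=1579/6000)
  d_4[s_1] = 4421/6000*3/4 + 1579/6000*7/10 = 88421/120000
  d_4[s_2] = 4421/6000*1/4 + 1579/6000*3/10 = 31579/120000
d_4 = (s_1=88421/120000, s_2=31579/120000)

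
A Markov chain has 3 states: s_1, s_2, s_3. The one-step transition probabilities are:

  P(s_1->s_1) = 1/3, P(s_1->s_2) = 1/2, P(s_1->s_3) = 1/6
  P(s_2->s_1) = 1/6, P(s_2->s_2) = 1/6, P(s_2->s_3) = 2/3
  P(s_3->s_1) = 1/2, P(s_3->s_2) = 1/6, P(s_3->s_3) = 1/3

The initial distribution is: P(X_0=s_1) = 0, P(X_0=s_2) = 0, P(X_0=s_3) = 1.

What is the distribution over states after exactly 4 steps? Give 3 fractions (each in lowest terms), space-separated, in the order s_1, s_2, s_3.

Answer: 151/432 179/648 485/1296

Derivation:
Propagating the distribution step by step (d_{t+1} = d_t * P):
d_0 = (s_1=0, s_2=0, s_3=1)
  d_1[s_1] = 0*1/3 + 0*1/6 + 1*1/2 = 1/2
  d_1[s_2] = 0*1/2 + 0*1/6 + 1*1/6 = 1/6
  d_1[s_3] = 0*1/6 + 0*2/3 + 1*1/3 = 1/3
d_1 = (s_1=1/2, s_2=1/6, s_3=1/3)
  d_2[s_1] = 1/2*1/3 + 1/6*1/6 + 1/3*1/2 = 13/36
  d_2[s_2] = 1/2*1/2 + 1/6*1/6 + 1/3*1/6 = 1/3
  d_2[s_3] = 1/2*1/6 + 1/6*2/3 + 1/3*1/3 = 11/36
d_2 = (s_1=13/36, s_2=1/3, s_3=11/36)
  d_3[s_1] = 13/36*1/3 + 1/3*1/6 + 11/36*1/2 = 71/216
  d_3[s_2] = 13/36*1/2 + 1/3*1/6 + 11/36*1/6 = 31/108
  d_3[s_3] = 13/36*1/6 + 1/3*2/3 + 11/36*1/3 = 83/216
d_3 = (s_1=71/216, s_2=31/108, s_3=83/216)
  d_4[s_1] = 71/216*1/3 + 31/108*1/6 + 83/216*1/2 = 151/432
  d_4[s_2] = 71/216*1/2 + 31/108*1/6 + 83/216*1/6 = 179/648
  d_4[s_3] = 71/216*1/6 + 31/108*2/3 + 83/216*1/3 = 485/1296
d_4 = (s_1=151/432, s_2=179/648, s_3=485/1296)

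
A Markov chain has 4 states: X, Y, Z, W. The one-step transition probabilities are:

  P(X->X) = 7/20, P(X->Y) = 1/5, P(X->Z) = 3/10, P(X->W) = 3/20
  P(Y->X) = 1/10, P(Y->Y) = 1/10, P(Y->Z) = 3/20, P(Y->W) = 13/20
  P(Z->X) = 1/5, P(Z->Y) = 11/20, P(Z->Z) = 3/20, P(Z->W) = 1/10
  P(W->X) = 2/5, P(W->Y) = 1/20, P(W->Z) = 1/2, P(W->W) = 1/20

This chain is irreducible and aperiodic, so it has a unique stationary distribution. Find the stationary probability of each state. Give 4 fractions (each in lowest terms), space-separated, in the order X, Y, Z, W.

Answer: 3170/12101 2859/12101 3271/12101 2801/12101

Derivation:
The stationary distribution satisfies pi = pi * P, i.e.:
  pi_X = 7/20*pi_X + 1/10*pi_Y + 1/5*pi_Z + 2/5*pi_W
  pi_Y = 1/5*pi_X + 1/10*pi_Y + 11/20*pi_Z + 1/20*pi_W
  pi_Z = 3/10*pi_X + 3/20*pi_Y + 3/20*pi_Z + 1/2*pi_W
  pi_W = 3/20*pi_X + 13/20*pi_Y + 1/10*pi_Z + 1/20*pi_W
with normalization: pi_X + pi_Y + pi_Z + pi_W = 1.

Using the first 3 balance equations plus normalization, the linear system A*pi = b is:
  [-13/20, 1/10, 1/5, 2/5] . pi = 0
  [1/5, -9/10, 11/20, 1/20] . pi = 0
  [3/10, 3/20, -17/20, 1/2] . pi = 0
  [1, 1, 1, 1] . pi = 1

Solving yields:
  pi_X = 3170/12101
  pi_Y = 2859/12101
  pi_Z = 3271/12101
  pi_W = 2801/12101

Verification (pi * P):
  3170/12101*7/20 + 2859/12101*1/10 + 3271/12101*1/5 + 2801/12101*2/5 = 3170/12101 = pi_X  (ok)
  3170/12101*1/5 + 2859/12101*1/10 + 3271/12101*11/20 + 2801/12101*1/20 = 2859/12101 = pi_Y  (ok)
  3170/12101*3/10 + 2859/12101*3/20 + 3271/12101*3/20 + 2801/12101*1/2 = 3271/12101 = pi_Z  (ok)
  3170/12101*3/20 + 2859/12101*13/20 + 3271/12101*1/10 + 2801/12101*1/20 = 2801/12101 = pi_W  (ok)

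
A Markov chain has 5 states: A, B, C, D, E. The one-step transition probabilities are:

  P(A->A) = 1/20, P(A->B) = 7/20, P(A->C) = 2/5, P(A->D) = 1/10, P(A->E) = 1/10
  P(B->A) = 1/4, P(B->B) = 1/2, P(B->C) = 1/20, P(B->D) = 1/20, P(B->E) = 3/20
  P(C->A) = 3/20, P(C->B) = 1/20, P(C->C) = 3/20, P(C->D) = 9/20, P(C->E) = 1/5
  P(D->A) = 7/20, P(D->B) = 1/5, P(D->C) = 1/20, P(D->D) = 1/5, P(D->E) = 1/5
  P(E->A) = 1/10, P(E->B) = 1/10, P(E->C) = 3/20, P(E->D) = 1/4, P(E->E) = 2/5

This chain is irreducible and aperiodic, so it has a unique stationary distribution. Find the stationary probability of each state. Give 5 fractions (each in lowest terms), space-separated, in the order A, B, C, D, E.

The stationary distribution satisfies pi = pi * P, i.e.:
  pi_A = 1/20*pi_A + 1/4*pi_B + 3/20*pi_C + 7/20*pi_D + 1/10*pi_E
  pi_B = 7/20*pi_A + 1/2*pi_B + 1/20*pi_C + 1/5*pi_D + 1/10*pi_E
  pi_C = 2/5*pi_A + 1/20*pi_B + 3/20*pi_C + 1/20*pi_D + 3/20*pi_E
  pi_D = 1/10*pi_A + 1/20*pi_B + 9/20*pi_C + 1/5*pi_D + 1/4*pi_E
  pi_E = 1/10*pi_A + 3/20*pi_B + 1/5*pi_C + 1/5*pi_D + 2/5*pi_E
with normalization: pi_A + pi_B + pi_C + pi_D + pi_E = 1.

Using the first 4 balance equations plus normalization, the linear system A*pi = b is:
  [-19/20, 1/4, 3/20, 7/20, 1/10] . pi = 0
  [7/20, -1/2, 1/20, 1/5, 1/10] . pi = 0
  [2/5, 1/20, -17/20, 1/20, 3/20] . pi = 0
  [1/10, 1/20, 9/20, -4/5, 1/4] . pi = 0
  [1, 1, 1, 1, 1] . pi = 1

Solving yields:
  pi_A = 20059/108247
  pi_B = 28470/108247
  pi_C = 16345/108247
  pi_D = 20598/108247
  pi_E = 22775/108247

Verification (pi * P):
  20059/108247*1/20 + 28470/108247*1/4 + 16345/108247*3/20 + 20598/108247*7/20 + 22775/108247*1/10 = 20059/108247 = pi_A  (ok)
  20059/108247*7/20 + 28470/108247*1/2 + 16345/108247*1/20 + 20598/108247*1/5 + 22775/108247*1/10 = 28470/108247 = pi_B  (ok)
  20059/108247*2/5 + 28470/108247*1/20 + 16345/108247*3/20 + 20598/108247*1/20 + 22775/108247*3/20 = 16345/108247 = pi_C  (ok)
  20059/108247*1/10 + 28470/108247*1/20 + 16345/108247*9/20 + 20598/108247*1/5 + 22775/108247*1/4 = 20598/108247 = pi_D  (ok)
  20059/108247*1/10 + 28470/108247*3/20 + 16345/108247*1/5 + 20598/108247*1/5 + 22775/108247*2/5 = 22775/108247 = pi_E  (ok)

Answer: 20059/108247 28470/108247 16345/108247 20598/108247 22775/108247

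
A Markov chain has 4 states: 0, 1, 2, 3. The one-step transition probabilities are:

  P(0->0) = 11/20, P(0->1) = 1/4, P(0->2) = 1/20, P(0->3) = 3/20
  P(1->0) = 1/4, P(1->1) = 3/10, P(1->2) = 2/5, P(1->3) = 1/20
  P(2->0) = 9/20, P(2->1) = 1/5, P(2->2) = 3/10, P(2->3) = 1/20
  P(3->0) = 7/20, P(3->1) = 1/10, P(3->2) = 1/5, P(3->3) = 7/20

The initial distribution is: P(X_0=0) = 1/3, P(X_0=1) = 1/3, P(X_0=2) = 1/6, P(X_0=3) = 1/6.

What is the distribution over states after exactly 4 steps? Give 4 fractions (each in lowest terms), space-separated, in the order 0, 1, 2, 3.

Propagating the distribution step by step (d_{t+1} = d_t * P):
d_0 = (0=1/3, 1=1/3, 2=1/6, 3=1/6)
  d_1[0] = 1/3*11/20 + 1/3*1/4 + 1/6*9/20 + 1/6*7/20 = 2/5
  d_1[1] = 1/3*1/4 + 1/3*3/10 + 1/6*1/5 + 1/6*1/10 = 7/30
  d_1[2] = 1/3*1/20 + 1/3*2/5 + 1/6*3/10 + 1/6*1/5 = 7/30
  d_1[3] = 1/3*3/20 + 1/3*1/20 + 1/6*1/20 + 1/6*7/20 = 2/15
d_1 = (0=2/5, 1=7/30, 2=7/30, 3=2/15)
  d_2[0] = 2/5*11/20 + 7/30*1/4 + 7/30*9/20 + 2/15*7/20 = 43/100
  d_2[1] = 2/5*1/4 + 7/30*3/10 + 7/30*1/5 + 2/15*1/10 = 23/100
  d_2[2] = 2/5*1/20 + 7/30*2/5 + 7/30*3/10 + 2/15*1/5 = 21/100
  d_2[3] = 2/5*3/20 + 7/30*1/20 + 7/30*1/20 + 2/15*7/20 = 13/100
d_2 = (0=43/100, 1=23/100, 2=21/100, 3=13/100)
  d_3[0] = 43/100*11/20 + 23/100*1/4 + 21/100*9/20 + 13/100*7/20 = 217/500
  d_3[1] = 43/100*1/4 + 23/100*3/10 + 21/100*1/5 + 13/100*1/10 = 463/2000
  d_3[2] = 43/100*1/20 + 23/100*2/5 + 21/100*3/10 + 13/100*1/5 = 81/400
  d_3[3] = 43/100*3/20 + 23/100*1/20 + 21/100*1/20 + 13/100*7/20 = 33/250
d_3 = (0=217/500, 1=463/2000, 2=81/400, 3=33/250)
  d_4[0] = 217/500*11/20 + 463/2000*1/4 + 81/400*9/20 + 33/250*7/20 = 4339/10000
  d_4[1] = 217/500*1/4 + 463/2000*3/10 + 81/400*1/5 + 33/250*1/10 = 4633/20000
  d_4[2] = 217/500*1/20 + 463/2000*2/5 + 81/400*3/10 + 33/250*1/5 = 4029/20000
  d_4[3] = 217/500*3/20 + 463/2000*1/20 + 81/400*1/20 + 33/250*7/20 = 133/1000
d_4 = (0=4339/10000, 1=4633/20000, 2=4029/20000, 3=133/1000)

Answer: 4339/10000 4633/20000 4029/20000 133/1000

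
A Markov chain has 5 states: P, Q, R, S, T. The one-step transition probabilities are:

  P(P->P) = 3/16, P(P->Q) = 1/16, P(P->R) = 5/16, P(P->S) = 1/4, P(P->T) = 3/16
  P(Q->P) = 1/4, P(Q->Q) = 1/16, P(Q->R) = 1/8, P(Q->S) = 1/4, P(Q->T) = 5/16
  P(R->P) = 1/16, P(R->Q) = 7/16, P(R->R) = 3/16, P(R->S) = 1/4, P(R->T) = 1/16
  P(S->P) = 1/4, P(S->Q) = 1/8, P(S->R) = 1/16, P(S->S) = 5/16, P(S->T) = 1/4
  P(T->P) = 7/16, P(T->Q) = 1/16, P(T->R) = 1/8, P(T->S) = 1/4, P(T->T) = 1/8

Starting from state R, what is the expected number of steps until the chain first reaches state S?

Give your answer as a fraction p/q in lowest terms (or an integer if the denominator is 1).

Let h_i = expected steps to first reach S from state i.
Boundary: h_S = 0.
First-step equations for the other states:
  h_P = 1 + 3/16*h_P + 1/16*h_Q + 5/16*h_R + 1/4*h_S + 3/16*h_T
  h_Q = 1 + 1/4*h_P + 1/16*h_Q + 1/8*h_R + 1/4*h_S + 5/16*h_T
  h_R = 1 + 1/16*h_P + 7/16*h_Q + 3/16*h_R + 1/4*h_S + 1/16*h_T
  h_T = 1 + 7/16*h_P + 1/16*h_Q + 1/8*h_R + 1/4*h_S + 1/8*h_T

Substituting h_S = 0 and rearranging gives the linear system (I - Q) h = 1:
  [13/16, -1/16, -5/16, -3/16] . (h_P, h_Q, h_R, h_T) = 1
  [-1/4, 15/16, -1/8, -5/16] . (h_P, h_Q, h_R, h_T) = 1
  [-1/16, -7/16, 13/16, -1/16] . (h_P, h_Q, h_R, h_T) = 1
  [-7/16, -1/16, -1/8, 7/8] . (h_P, h_Q, h_R, h_T) = 1

Solving yields:
  h_P = 4
  h_Q = 4
  h_R = 4
  h_T = 4

Starting state is R, so the expected hitting time is h_R = 4.

Answer: 4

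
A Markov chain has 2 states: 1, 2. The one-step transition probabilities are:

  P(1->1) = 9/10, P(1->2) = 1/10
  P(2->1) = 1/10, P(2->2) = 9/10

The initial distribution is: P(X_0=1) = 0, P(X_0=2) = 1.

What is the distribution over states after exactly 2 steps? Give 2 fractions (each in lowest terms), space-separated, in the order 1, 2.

Propagating the distribution step by step (d_{t+1} = d_t * P):
d_0 = (1=0, 2=1)
  d_1[1] = 0*9/10 + 1*1/10 = 1/10
  d_1[2] = 0*1/10 + 1*9/10 = 9/10
d_1 = (1=1/10, 2=9/10)
  d_2[1] = 1/10*9/10 + 9/10*1/10 = 9/50
  d_2[2] = 1/10*1/10 + 9/10*9/10 = 41/50
d_2 = (1=9/50, 2=41/50)

Answer: 9/50 41/50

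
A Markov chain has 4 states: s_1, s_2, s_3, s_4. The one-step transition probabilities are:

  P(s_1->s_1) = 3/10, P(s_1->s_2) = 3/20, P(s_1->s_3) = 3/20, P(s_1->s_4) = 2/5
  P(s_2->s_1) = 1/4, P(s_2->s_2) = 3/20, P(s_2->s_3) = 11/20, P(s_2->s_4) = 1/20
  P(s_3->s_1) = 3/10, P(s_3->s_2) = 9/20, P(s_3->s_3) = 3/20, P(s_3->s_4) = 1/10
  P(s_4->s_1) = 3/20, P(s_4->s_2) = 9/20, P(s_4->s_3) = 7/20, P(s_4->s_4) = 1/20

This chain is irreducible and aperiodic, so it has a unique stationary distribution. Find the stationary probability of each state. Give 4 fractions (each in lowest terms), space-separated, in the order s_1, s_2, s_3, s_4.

The stationary distribution satisfies pi = pi * P, i.e.:
  pi_s_1 = 3/10*pi_s_1 + 1/4*pi_s_2 + 3/10*pi_s_3 + 3/20*pi_s_4
  pi_s_2 = 3/20*pi_s_1 + 3/20*pi_s_2 + 9/20*pi_s_3 + 9/20*pi_s_4
  pi_s_3 = 3/20*pi_s_1 + 11/20*pi_s_2 + 3/20*pi_s_3 + 7/20*pi_s_4
  pi_s_4 = 2/5*pi_s_1 + 1/20*pi_s_2 + 1/10*pi_s_3 + 1/20*pi_s_4
with normalization: pi_s_1 + pi_s_2 + pi_s_3 + pi_s_4 = 1.

Using the first 3 balance equations plus normalization, the linear system A*pi = b is:
  [-7/10, 1/4, 3/10, 3/20] . pi = 0
  [3/20, -17/20, 9/20, 9/20] . pi = 0
  [3/20, 11/20, -17/20, 7/20] . pi = 0
  [1, 1, 1, 1] . pi = 1

Solving yields:
  pi_s_1 = 493/1880
  pi_s_2 = 537/1880
  pi_s_3 = 1667/5640
  pi_s_4 = 883/5640

Verification (pi * P):
  493/1880*3/10 + 537/1880*1/4 + 1667/5640*3/10 + 883/5640*3/20 = 493/1880 = pi_s_1  (ok)
  493/1880*3/20 + 537/1880*3/20 + 1667/5640*9/20 + 883/5640*9/20 = 537/1880 = pi_s_2  (ok)
  493/1880*3/20 + 537/1880*11/20 + 1667/5640*3/20 + 883/5640*7/20 = 1667/5640 = pi_s_3  (ok)
  493/1880*2/5 + 537/1880*1/20 + 1667/5640*1/10 + 883/5640*1/20 = 883/5640 = pi_s_4  (ok)

Answer: 493/1880 537/1880 1667/5640 883/5640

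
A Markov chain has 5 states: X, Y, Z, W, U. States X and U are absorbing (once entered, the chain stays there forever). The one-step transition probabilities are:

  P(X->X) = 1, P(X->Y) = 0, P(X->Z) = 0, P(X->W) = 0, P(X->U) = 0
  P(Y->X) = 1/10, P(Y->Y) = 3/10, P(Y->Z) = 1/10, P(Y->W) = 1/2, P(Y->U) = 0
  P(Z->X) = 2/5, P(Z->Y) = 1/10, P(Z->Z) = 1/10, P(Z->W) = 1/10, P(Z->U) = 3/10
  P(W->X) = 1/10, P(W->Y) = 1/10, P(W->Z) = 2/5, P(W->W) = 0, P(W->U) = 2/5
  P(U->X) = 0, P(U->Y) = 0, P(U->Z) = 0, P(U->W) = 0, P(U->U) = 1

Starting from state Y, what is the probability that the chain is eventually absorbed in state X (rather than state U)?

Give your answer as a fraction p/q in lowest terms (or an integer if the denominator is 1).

Let a_i = P(absorbed in X | start in state i).
Boundary conditions: a_X = 1, a_U = 0.
For each transient state i, a_i = sum_j P(i->j) * a_j:
  a_Y = 1/10*a_X + 3/10*a_Y + 1/10*a_Z + 1/2*a_W + 0*a_U
  a_Z = 2/5*a_X + 1/10*a_Y + 1/10*a_Z + 1/10*a_W + 3/10*a_U
  a_W = 1/10*a_X + 1/10*a_Y + 2/5*a_Z + 0*a_W + 2/5*a_U

Substituting a_X = 1 and a_U = 0, rearrange to (I - Q) a = r where r[i] = P(i -> X):
  [7/10, -1/10, -1/2] . (a_Y, a_Z, a_W) = 1/10
  [-1/10, 9/10, -1/10] . (a_Y, a_Z, a_W) = 2/5
  [-1/10, -2/5, 1] . (a_Y, a_Z, a_W) = 1/10

Solving yields:
  a_Y = 126/263
  a_Z = 283/526
  a_W = 191/526

Starting state is Y, so the absorption probability is a_Y = 126/263.

Answer: 126/263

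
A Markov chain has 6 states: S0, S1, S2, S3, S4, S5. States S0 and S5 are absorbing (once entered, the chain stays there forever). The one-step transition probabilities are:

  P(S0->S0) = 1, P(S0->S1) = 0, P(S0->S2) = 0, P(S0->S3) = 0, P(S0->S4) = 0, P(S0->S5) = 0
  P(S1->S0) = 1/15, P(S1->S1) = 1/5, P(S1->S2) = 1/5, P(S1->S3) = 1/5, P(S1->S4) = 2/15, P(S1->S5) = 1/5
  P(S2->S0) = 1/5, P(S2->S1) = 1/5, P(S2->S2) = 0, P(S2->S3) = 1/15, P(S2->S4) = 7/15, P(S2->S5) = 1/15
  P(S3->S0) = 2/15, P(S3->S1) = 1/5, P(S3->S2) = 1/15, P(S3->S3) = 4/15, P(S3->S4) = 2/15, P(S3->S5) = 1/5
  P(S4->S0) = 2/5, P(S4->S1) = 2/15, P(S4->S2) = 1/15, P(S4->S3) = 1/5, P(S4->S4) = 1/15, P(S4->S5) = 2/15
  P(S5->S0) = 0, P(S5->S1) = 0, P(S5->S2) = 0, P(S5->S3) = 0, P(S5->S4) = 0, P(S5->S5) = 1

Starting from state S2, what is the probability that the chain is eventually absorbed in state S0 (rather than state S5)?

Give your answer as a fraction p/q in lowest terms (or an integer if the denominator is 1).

Answer: 12489/19942

Derivation:
Let a_i = P(absorbed in S0 | start in state i).
Boundary conditions: a_S0 = 1, a_S5 = 0.
For each transient state i, a_i = sum_j P(i->j) * a_j:
  a_S1 = 1/15*a_S0 + 1/5*a_S1 + 1/5*a_S2 + 1/5*a_S3 + 2/15*a_S4 + 1/5*a_S5
  a_S2 = 1/5*a_S0 + 1/5*a_S1 + 0*a_S2 + 1/15*a_S3 + 7/15*a_S4 + 1/15*a_S5
  a_S3 = 2/15*a_S0 + 1/5*a_S1 + 1/15*a_S2 + 4/15*a_S3 + 2/15*a_S4 + 1/5*a_S5
  a_S4 = 2/5*a_S0 + 2/15*a_S1 + 1/15*a_S2 + 1/5*a_S3 + 1/15*a_S4 + 2/15*a_S5

Substituting a_S0 = 1 and a_S5 = 0, rearrange to (I - Q) a = r where r[i] = P(i -> S0):
  [4/5, -1/5, -1/5, -2/15] . (a_S1, a_S2, a_S3, a_S4) = 1/15
  [-1/5, 1, -1/15, -7/15] . (a_S1, a_S2, a_S3, a_S4) = 1/5
  [-1/5, -1/15, 11/15, -2/15] . (a_S1, a_S2, a_S3, a_S4) = 2/15
  [-2/15, -1/15, -1/5, 14/15] . (a_S1, a_S2, a_S3, a_S4) = 2/5

Solving yields:
  a_S1 = 359/767
  a_S2 = 12489/19942
  a_S3 = 9641/19942
  a_S4 = 6419/9971

Starting state is S2, so the absorption probability is a_S2 = 12489/19942.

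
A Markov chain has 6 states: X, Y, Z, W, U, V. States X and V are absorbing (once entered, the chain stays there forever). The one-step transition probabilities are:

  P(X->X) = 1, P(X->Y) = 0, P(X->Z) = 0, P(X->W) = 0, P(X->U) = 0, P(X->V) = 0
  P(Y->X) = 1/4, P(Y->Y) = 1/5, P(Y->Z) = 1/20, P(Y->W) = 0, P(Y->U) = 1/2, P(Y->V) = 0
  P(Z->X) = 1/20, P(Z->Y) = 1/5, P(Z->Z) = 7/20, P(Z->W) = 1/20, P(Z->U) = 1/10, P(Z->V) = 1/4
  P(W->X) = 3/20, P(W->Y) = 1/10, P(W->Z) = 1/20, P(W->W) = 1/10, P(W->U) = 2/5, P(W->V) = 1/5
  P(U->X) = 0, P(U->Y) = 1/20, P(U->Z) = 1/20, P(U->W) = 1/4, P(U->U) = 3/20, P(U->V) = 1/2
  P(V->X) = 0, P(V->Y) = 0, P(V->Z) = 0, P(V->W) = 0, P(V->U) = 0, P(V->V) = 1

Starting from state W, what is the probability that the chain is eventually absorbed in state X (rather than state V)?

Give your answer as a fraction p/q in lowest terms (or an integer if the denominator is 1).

Let a_i = P(absorbed in X | start in state i).
Boundary conditions: a_X = 1, a_V = 0.
For each transient state i, a_i = sum_j P(i->j) * a_j:
  a_Y = 1/4*a_X + 1/5*a_Y + 1/20*a_Z + 0*a_W + 1/2*a_U + 0*a_V
  a_Z = 1/20*a_X + 1/5*a_Y + 7/20*a_Z + 1/20*a_W + 1/10*a_U + 1/4*a_V
  a_W = 3/20*a_X + 1/10*a_Y + 1/20*a_Z + 1/10*a_W + 2/5*a_U + 1/5*a_V
  a_U = 0*a_X + 1/20*a_Y + 1/20*a_Z + 1/4*a_W + 3/20*a_U + 1/2*a_V

Substituting a_X = 1 and a_V = 0, rearrange to (I - Q) a = r where r[i] = P(i -> X):
  [4/5, -1/20, 0, -1/2] . (a_Y, a_Z, a_W, a_U) = 1/4
  [-1/5, 13/20, -1/20, -1/10] . (a_Y, a_Z, a_W, a_U) = 1/20
  [-1/10, -1/20, 9/10, -2/5] . (a_Y, a_Z, a_W, a_U) = 3/20
  [-1/20, -1/20, -1/4, 17/20] . (a_Y, a_Z, a_W, a_U) = 0

Solving yields:
  a_Y = 4873/12115
  a_Z = 2913/12115
  a_W = 3366/12115
  a_U = 1448/12115

Starting state is W, so the absorption probability is a_W = 3366/12115.

Answer: 3366/12115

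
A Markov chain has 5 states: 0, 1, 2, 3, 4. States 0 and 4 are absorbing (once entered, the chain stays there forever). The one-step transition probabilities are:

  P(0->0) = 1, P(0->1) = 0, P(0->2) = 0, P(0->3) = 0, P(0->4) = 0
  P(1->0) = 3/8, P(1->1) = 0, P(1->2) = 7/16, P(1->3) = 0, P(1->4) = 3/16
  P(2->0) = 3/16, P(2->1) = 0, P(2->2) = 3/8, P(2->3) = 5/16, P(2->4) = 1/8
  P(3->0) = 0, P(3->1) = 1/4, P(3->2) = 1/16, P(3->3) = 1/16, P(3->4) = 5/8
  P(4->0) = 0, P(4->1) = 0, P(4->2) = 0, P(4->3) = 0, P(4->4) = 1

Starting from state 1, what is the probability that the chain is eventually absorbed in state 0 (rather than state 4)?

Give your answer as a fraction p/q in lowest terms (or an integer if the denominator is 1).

Answer: 237/436

Derivation:
Let a_i = P(absorbed in 0 | start in state i).
Boundary conditions: a_0 = 1, a_4 = 0.
For each transient state i, a_i = sum_j P(i->j) * a_j:
  a_1 = 3/8*a_0 + 0*a_1 + 7/16*a_2 + 0*a_3 + 3/16*a_4
  a_2 = 3/16*a_0 + 0*a_1 + 3/8*a_2 + 5/16*a_3 + 1/8*a_4
  a_3 = 0*a_0 + 1/4*a_1 + 1/16*a_2 + 1/16*a_3 + 5/8*a_4

Substituting a_0 = 1 and a_4 = 0, rearrange to (I - Q) a = r where r[i] = P(i -> 0):
  [1, -7/16, 0] . (a_1, a_2, a_3) = 3/8
  [0, 5/8, -5/16] . (a_1, a_2, a_3) = 3/16
  [-1/4, -1/16, 15/16] . (a_1, a_2, a_3) = 0

Solving yields:
  a_1 = 237/436
  a_2 = 42/109
  a_3 = 93/545

Starting state is 1, so the absorption probability is a_1 = 237/436.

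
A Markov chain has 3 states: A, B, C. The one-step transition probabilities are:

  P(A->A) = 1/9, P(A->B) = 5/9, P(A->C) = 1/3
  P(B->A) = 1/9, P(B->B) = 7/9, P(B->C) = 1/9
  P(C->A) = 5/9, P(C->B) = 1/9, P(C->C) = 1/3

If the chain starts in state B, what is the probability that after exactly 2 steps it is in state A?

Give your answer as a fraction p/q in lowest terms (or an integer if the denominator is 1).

Computing P^2 by repeated multiplication:
P^1 =
  A: [1/9, 5/9, 1/3]
  B: [1/9, 7/9, 1/9]
  C: [5/9, 1/9, 1/3]
P^2 =
  A: [7/27, 43/81, 17/81]
  B: [13/81, 55/81, 13/81]
  C: [7/27, 35/81, 25/81]

(P^2)[B -> A] = 13/81

Answer: 13/81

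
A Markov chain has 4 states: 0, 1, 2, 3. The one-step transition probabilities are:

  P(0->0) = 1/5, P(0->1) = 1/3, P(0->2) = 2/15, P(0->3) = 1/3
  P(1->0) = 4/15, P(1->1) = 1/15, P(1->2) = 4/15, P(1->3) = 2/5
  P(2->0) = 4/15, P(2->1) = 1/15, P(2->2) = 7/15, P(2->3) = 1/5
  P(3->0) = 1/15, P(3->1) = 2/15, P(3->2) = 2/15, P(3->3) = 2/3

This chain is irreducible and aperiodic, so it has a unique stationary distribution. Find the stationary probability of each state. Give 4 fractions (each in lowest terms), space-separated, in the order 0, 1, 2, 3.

The stationary distribution satisfies pi = pi * P, i.e.:
  pi_0 = 1/5*pi_0 + 4/15*pi_1 + 4/15*pi_2 + 1/15*pi_3
  pi_1 = 1/3*pi_0 + 1/15*pi_1 + 1/15*pi_2 + 2/15*pi_3
  pi_2 = 2/15*pi_0 + 4/15*pi_1 + 7/15*pi_2 + 2/15*pi_3
  pi_3 = 1/3*pi_0 + 2/5*pi_1 + 1/5*pi_2 + 2/3*pi_3
with normalization: pi_0 + pi_1 + pi_2 + pi_3 = 1.

Using the first 3 balance equations plus normalization, the linear system A*pi = b is:
  [-4/5, 4/15, 4/15, 1/15] . pi = 0
  [1/3, -14/15, 1/15, 2/15] . pi = 0
  [2/15, 4/15, -8/15, 2/15] . pi = 0
  [1, 1, 1, 1] . pi = 1

Solving yields:
  pi_0 = 6/37
  pi_1 = 47/333
  pi_2 = 76/333
  pi_3 = 52/111

Verification (pi * P):
  6/37*1/5 + 47/333*4/15 + 76/333*4/15 + 52/111*1/15 = 6/37 = pi_0  (ok)
  6/37*1/3 + 47/333*1/15 + 76/333*1/15 + 52/111*2/15 = 47/333 = pi_1  (ok)
  6/37*2/15 + 47/333*4/15 + 76/333*7/15 + 52/111*2/15 = 76/333 = pi_2  (ok)
  6/37*1/3 + 47/333*2/5 + 76/333*1/5 + 52/111*2/3 = 52/111 = pi_3  (ok)

Answer: 6/37 47/333 76/333 52/111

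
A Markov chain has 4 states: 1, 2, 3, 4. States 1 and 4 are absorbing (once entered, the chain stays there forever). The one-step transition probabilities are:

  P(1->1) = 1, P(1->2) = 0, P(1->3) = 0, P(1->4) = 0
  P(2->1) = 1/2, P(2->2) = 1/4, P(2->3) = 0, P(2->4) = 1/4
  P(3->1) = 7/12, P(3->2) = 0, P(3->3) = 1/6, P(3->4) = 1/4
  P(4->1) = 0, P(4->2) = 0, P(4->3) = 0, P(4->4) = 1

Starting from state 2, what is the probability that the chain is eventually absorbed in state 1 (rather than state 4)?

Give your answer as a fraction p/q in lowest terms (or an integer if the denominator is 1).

Answer: 2/3

Derivation:
Let a_i = P(absorbed in 1 | start in state i).
Boundary conditions: a_1 = 1, a_4 = 0.
For each transient state i, a_i = sum_j P(i->j) * a_j:
  a_2 = 1/2*a_1 + 1/4*a_2 + 0*a_3 + 1/4*a_4
  a_3 = 7/12*a_1 + 0*a_2 + 1/6*a_3 + 1/4*a_4

Substituting a_1 = 1 and a_4 = 0, rearrange to (I - Q) a = r where r[i] = P(i -> 1):
  [3/4, 0] . (a_2, a_3) = 1/2
  [0, 5/6] . (a_2, a_3) = 7/12

Solving yields:
  a_2 = 2/3
  a_3 = 7/10

Starting state is 2, so the absorption probability is a_2 = 2/3.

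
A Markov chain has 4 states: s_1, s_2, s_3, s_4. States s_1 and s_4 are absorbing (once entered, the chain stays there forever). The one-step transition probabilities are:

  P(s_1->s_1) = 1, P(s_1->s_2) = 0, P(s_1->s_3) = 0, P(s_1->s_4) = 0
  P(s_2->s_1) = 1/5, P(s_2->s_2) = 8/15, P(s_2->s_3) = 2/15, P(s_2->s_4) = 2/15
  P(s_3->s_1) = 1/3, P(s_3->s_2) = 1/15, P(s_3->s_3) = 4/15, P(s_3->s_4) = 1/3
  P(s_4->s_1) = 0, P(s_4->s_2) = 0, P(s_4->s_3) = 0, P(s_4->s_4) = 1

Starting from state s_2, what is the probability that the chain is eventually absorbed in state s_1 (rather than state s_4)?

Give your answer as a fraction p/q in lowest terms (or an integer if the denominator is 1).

Answer: 43/75

Derivation:
Let a_i = P(absorbed in s_1 | start in state i).
Boundary conditions: a_s_1 = 1, a_s_4 = 0.
For each transient state i, a_i = sum_j P(i->j) * a_j:
  a_s_2 = 1/5*a_s_1 + 8/15*a_s_2 + 2/15*a_s_3 + 2/15*a_s_4
  a_s_3 = 1/3*a_s_1 + 1/15*a_s_2 + 4/15*a_s_3 + 1/3*a_s_4

Substituting a_s_1 = 1 and a_s_4 = 0, rearrange to (I - Q) a = r where r[i] = P(i -> s_1):
  [7/15, -2/15] . (a_s_2, a_s_3) = 1/5
  [-1/15, 11/15] . (a_s_2, a_s_3) = 1/3

Solving yields:
  a_s_2 = 43/75
  a_s_3 = 38/75

Starting state is s_2, so the absorption probability is a_s_2 = 43/75.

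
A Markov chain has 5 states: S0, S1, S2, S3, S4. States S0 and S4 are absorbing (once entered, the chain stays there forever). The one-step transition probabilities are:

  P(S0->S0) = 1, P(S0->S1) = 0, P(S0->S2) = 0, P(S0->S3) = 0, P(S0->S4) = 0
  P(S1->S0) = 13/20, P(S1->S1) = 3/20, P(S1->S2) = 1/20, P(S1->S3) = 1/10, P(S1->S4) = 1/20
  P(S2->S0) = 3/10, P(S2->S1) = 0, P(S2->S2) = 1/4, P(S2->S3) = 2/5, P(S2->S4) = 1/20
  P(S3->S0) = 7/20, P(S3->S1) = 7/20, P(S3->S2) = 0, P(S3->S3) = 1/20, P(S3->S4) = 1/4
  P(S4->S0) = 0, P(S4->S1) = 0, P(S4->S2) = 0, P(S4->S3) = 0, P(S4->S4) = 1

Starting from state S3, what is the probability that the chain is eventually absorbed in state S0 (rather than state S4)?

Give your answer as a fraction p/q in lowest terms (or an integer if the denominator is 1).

Answer: 168/241

Derivation:
Let a_i = P(absorbed in S0 | start in state i).
Boundary conditions: a_S0 = 1, a_S4 = 0.
For each transient state i, a_i = sum_j P(i->j) * a_j:
  a_S1 = 13/20*a_S0 + 3/20*a_S1 + 1/20*a_S2 + 1/10*a_S3 + 1/20*a_S4
  a_S2 = 3/10*a_S0 + 0*a_S1 + 1/4*a_S2 + 2/5*a_S3 + 1/20*a_S4
  a_S3 = 7/20*a_S0 + 7/20*a_S1 + 0*a_S2 + 1/20*a_S3 + 1/4*a_S4

Substituting a_S0 = 1 and a_S4 = 0, rearrange to (I - Q) a = r where r[i] = P(i -> S0):
  [17/20, -1/20, -1/10] . (a_S1, a_S2, a_S3) = 13/20
  [0, 3/4, -2/5] . (a_S1, a_S2, a_S3) = 3/10
  [-7/20, 0, 19/20] . (a_S1, a_S2, a_S3) = 7/20

Solving yields:
  a_S1 = 215/241
  a_S2 = 186/241
  a_S3 = 168/241

Starting state is S3, so the absorption probability is a_S3 = 168/241.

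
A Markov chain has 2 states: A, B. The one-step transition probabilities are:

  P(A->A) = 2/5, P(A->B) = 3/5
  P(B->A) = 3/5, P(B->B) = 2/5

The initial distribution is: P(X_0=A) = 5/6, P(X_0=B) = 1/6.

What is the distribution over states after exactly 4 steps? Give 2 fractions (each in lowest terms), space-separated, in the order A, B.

Propagating the distribution step by step (d_{t+1} = d_t * P):
d_0 = (A=5/6, B=1/6)
  d_1[A] = 5/6*2/5 + 1/6*3/5 = 13/30
  d_1[B] = 5/6*3/5 + 1/6*2/5 = 17/30
d_1 = (A=13/30, B=17/30)
  d_2[A] = 13/30*2/5 + 17/30*3/5 = 77/150
  d_2[B] = 13/30*3/5 + 17/30*2/5 = 73/150
d_2 = (A=77/150, B=73/150)
  d_3[A] = 77/150*2/5 + 73/150*3/5 = 373/750
  d_3[B] = 77/150*3/5 + 73/150*2/5 = 377/750
d_3 = (A=373/750, B=377/750)
  d_4[A] = 373/750*2/5 + 377/750*3/5 = 1877/3750
  d_4[B] = 373/750*3/5 + 377/750*2/5 = 1873/3750
d_4 = (A=1877/3750, B=1873/3750)

Answer: 1877/3750 1873/3750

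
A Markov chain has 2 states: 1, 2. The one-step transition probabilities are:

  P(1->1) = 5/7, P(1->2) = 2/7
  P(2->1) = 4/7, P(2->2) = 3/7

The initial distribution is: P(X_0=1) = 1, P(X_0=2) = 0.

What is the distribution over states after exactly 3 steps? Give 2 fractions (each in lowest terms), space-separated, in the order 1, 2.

Propagating the distribution step by step (d_{t+1} = d_t * P):
d_0 = (1=1, 2=0)
  d_1[1] = 1*5/7 + 0*4/7 = 5/7
  d_1[2] = 1*2/7 + 0*3/7 = 2/7
d_1 = (1=5/7, 2=2/7)
  d_2[1] = 5/7*5/7 + 2/7*4/7 = 33/49
  d_2[2] = 5/7*2/7 + 2/7*3/7 = 16/49
d_2 = (1=33/49, 2=16/49)
  d_3[1] = 33/49*5/7 + 16/49*4/7 = 229/343
  d_3[2] = 33/49*2/7 + 16/49*3/7 = 114/343
d_3 = (1=229/343, 2=114/343)

Answer: 229/343 114/343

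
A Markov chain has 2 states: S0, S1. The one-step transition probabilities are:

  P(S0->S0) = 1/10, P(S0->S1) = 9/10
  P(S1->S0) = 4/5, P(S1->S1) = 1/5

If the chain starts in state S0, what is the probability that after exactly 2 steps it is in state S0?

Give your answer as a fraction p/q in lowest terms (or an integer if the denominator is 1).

Answer: 73/100

Derivation:
Computing P^2 by repeated multiplication:
P^1 =
  S0: [1/10, 9/10]
  S1: [4/5, 1/5]
P^2 =
  S0: [73/100, 27/100]
  S1: [6/25, 19/25]

(P^2)[S0 -> S0] = 73/100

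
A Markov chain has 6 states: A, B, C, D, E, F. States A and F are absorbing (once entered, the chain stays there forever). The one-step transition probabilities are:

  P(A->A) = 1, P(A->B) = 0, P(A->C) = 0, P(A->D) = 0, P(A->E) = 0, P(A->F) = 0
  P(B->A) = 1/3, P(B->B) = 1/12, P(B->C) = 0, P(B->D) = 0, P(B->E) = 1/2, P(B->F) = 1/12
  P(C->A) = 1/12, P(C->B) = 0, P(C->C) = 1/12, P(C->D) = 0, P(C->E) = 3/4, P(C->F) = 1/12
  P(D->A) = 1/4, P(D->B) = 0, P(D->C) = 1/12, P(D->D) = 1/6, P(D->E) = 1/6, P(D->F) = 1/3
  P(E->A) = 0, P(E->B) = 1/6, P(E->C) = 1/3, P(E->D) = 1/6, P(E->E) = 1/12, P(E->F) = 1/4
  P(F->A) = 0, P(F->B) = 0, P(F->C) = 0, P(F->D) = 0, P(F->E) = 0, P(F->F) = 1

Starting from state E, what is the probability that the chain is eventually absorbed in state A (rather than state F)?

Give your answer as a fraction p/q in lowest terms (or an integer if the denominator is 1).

Answer: 47/167

Derivation:
Let a_i = P(absorbed in A | start in state i).
Boundary conditions: a_A = 1, a_F = 0.
For each transient state i, a_i = sum_j P(i->j) * a_j:
  a_B = 1/3*a_A + 1/12*a_B + 0*a_C + 0*a_D + 1/2*a_E + 1/12*a_F
  a_C = 1/12*a_A + 0*a_B + 1/12*a_C + 0*a_D + 3/4*a_E + 1/12*a_F
  a_D = 1/4*a_A + 0*a_B + 1/12*a_C + 1/6*a_D + 1/6*a_E + 1/3*a_F
  a_E = 0*a_A + 1/6*a_B + 1/3*a_C + 1/6*a_D + 1/12*a_E + 1/4*a_F

Substituting a_A = 1 and a_F = 0, rearrange to (I - Q) a = r where r[i] = P(i -> A):
  [11/12, 0, 0, -1/2] . (a_B, a_C, a_D, a_E) = 1/3
  [0, 11/12, 0, -3/4] . (a_B, a_C, a_D, a_E) = 1/12
  [0, -1/12, 5/6, -1/6] . (a_B, a_C, a_D, a_E) = 1/4
  [-1/6, -1/3, -1/6, 11/12] . (a_B, a_C, a_D, a_E) = 0

Solving yields:
  a_B = 950/1837
  a_C = 590/1837
  a_D = 1427/3674
  a_E = 47/167

Starting state is E, so the absorption probability is a_E = 47/167.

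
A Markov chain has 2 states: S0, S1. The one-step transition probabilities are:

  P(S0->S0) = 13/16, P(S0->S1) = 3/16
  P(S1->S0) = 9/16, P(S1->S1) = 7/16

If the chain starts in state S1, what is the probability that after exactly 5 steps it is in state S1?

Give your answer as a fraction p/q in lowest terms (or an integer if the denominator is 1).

Answer: 1027/4096

Derivation:
Computing P^5 by repeated multiplication:
P^1 =
  S0: [13/16, 3/16]
  S1: [9/16, 7/16]
P^2 =
  S0: [49/64, 15/64]
  S1: [45/64, 19/64]
P^3 =
  S0: [193/256, 63/256]
  S1: [189/256, 67/256]
P^4 =
  S0: [769/1024, 255/1024]
  S1: [765/1024, 259/1024]
P^5 =
  S0: [3073/4096, 1023/4096]
  S1: [3069/4096, 1027/4096]

(P^5)[S1 -> S1] = 1027/4096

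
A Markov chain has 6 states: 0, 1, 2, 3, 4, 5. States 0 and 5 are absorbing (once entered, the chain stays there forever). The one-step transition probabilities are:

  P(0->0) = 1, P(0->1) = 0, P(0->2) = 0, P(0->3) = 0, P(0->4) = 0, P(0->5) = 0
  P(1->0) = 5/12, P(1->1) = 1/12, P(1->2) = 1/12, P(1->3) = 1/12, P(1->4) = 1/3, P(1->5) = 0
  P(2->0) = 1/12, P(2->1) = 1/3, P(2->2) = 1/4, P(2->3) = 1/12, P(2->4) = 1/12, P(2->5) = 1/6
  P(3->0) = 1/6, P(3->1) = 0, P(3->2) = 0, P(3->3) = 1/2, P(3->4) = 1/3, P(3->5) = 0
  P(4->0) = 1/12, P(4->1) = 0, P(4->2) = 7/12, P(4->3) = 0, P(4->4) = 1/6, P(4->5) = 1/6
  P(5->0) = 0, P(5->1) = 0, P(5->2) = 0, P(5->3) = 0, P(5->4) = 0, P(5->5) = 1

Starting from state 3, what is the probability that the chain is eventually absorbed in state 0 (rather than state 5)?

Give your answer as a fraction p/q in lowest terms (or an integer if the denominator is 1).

Answer: 1385/2073

Derivation:
Let a_i = P(absorbed in 0 | start in state i).
Boundary conditions: a_0 = 1, a_5 = 0.
For each transient state i, a_i = sum_j P(i->j) * a_j:
  a_1 = 5/12*a_0 + 1/12*a_1 + 1/12*a_2 + 1/12*a_3 + 1/3*a_4 + 0*a_5
  a_2 = 1/12*a_0 + 1/3*a_1 + 1/4*a_2 + 1/12*a_3 + 1/12*a_4 + 1/6*a_5
  a_3 = 1/6*a_0 + 0*a_1 + 0*a_2 + 1/2*a_3 + 1/3*a_4 + 0*a_5
  a_4 = 1/12*a_0 + 0*a_1 + 7/12*a_2 + 0*a_3 + 1/6*a_4 + 1/6*a_5

Substituting a_0 = 1 and a_5 = 0, rearrange to (I - Q) a = r where r[i] = P(i -> 0):
  [11/12, -1/12, -1/12, -1/3] . (a_1, a_2, a_3, a_4) = 5/12
  [-1/3, 3/4, -1/12, -1/12] . (a_1, a_2, a_3, a_4) = 1/12
  [0, 0, 1/2, -1/3] . (a_1, a_2, a_3, a_4) = 1/6
  [0, -7/12, 0, 5/6] . (a_1, a_2, a_3, a_4) = 1/12

Solving yields:
  a_1 = 1555/2073
  a_2 = 397/691
  a_3 = 1385/2073
  a_4 = 347/691

Starting state is 3, so the absorption probability is a_3 = 1385/2073.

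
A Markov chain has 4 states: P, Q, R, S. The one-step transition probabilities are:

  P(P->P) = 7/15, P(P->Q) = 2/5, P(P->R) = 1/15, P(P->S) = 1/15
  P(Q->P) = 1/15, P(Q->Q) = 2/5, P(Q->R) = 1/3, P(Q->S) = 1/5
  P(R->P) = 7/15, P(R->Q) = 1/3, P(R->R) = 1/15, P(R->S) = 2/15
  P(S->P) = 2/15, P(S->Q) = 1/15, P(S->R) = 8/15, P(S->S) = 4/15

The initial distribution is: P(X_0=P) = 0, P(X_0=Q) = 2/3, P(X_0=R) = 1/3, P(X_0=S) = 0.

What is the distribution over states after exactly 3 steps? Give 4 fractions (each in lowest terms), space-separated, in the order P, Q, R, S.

Answer: 947/3375 3311/10125 29/125 1624/10125

Derivation:
Propagating the distribution step by step (d_{t+1} = d_t * P):
d_0 = (P=0, Q=2/3, R=1/3, S=0)
  d_1[P] = 0*7/15 + 2/3*1/15 + 1/3*7/15 + 0*2/15 = 1/5
  d_1[Q] = 0*2/5 + 2/3*2/5 + 1/3*1/3 + 0*1/15 = 17/45
  d_1[R] = 0*1/15 + 2/3*1/3 + 1/3*1/15 + 0*8/15 = 11/45
  d_1[S] = 0*1/15 + 2/3*1/5 + 1/3*2/15 + 0*4/15 = 8/45
d_1 = (P=1/5, Q=17/45, R=11/45, S=8/45)
  d_2[P] = 1/5*7/15 + 17/45*1/15 + 11/45*7/15 + 8/45*2/15 = 173/675
  d_2[Q] = 1/5*2/5 + 17/45*2/5 + 11/45*1/3 + 8/45*1/15 = 73/225
  d_2[R] = 1/5*1/15 + 17/45*1/3 + 11/45*1/15 + 8/45*8/15 = 169/675
  d_2[S] = 1/5*1/15 + 17/45*1/5 + 11/45*2/15 + 8/45*4/15 = 38/225
d_2 = (P=173/675, Q=73/225, R=169/675, S=38/225)
  d_3[P] = 173/675*7/15 + 73/225*1/15 + 169/675*7/15 + 38/225*2/15 = 947/3375
  d_3[Q] = 173/675*2/5 + 73/225*2/5 + 169/675*1/3 + 38/225*1/15 = 3311/10125
  d_3[R] = 173/675*1/15 + 73/225*1/3 + 169/675*1/15 + 38/225*8/15 = 29/125
  d_3[S] = 173/675*1/15 + 73/225*1/5 + 169/675*2/15 + 38/225*4/15 = 1624/10125
d_3 = (P=947/3375, Q=3311/10125, R=29/125, S=1624/10125)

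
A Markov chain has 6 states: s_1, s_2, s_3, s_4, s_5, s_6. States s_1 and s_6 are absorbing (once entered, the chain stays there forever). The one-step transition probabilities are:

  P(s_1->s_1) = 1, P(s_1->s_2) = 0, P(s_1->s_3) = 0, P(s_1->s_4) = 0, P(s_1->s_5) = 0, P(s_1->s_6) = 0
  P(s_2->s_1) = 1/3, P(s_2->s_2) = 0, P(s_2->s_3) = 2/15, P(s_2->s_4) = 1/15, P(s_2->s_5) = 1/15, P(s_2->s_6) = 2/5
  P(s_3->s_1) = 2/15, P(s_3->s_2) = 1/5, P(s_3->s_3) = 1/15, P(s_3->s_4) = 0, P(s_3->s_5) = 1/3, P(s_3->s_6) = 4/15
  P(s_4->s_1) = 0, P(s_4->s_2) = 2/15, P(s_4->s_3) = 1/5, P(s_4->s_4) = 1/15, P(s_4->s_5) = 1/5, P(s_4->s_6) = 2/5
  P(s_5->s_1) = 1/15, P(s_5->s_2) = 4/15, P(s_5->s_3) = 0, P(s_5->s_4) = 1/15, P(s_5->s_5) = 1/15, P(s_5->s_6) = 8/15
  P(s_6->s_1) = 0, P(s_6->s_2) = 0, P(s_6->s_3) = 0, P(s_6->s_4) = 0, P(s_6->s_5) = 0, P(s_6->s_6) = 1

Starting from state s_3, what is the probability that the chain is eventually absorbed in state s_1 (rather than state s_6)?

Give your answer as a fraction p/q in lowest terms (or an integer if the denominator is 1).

Let a_i = P(absorbed in s_1 | start in state i).
Boundary conditions: a_s_1 = 1, a_s_6 = 0.
For each transient state i, a_i = sum_j P(i->j) * a_j:
  a_s_2 = 1/3*a_s_1 + 0*a_s_2 + 2/15*a_s_3 + 1/15*a_s_4 + 1/15*a_s_5 + 2/5*a_s_6
  a_s_3 = 2/15*a_s_1 + 1/5*a_s_2 + 1/15*a_s_3 + 0*a_s_4 + 1/3*a_s_5 + 4/15*a_s_6
  a_s_4 = 0*a_s_1 + 2/15*a_s_2 + 1/5*a_s_3 + 1/15*a_s_4 + 1/5*a_s_5 + 2/5*a_s_6
  a_s_5 = 1/15*a_s_1 + 4/15*a_s_2 + 0*a_s_3 + 1/15*a_s_4 + 1/15*a_s_5 + 8/15*a_s_6

Substituting a_s_1 = 1 and a_s_6 = 0, rearrange to (I - Q) a = r where r[i] = P(i -> s_1):
  [1, -2/15, -1/15, -1/15] . (a_s_2, a_s_3, a_s_4, a_s_5) = 1/3
  [-1/5, 14/15, 0, -1/3] . (a_s_2, a_s_3, a_s_4, a_s_5) = 2/15
  [-2/15, -1/5, 14/15, -1/5] . (a_s_2, a_s_3, a_s_4, a_s_5) = 0
  [-4/15, 0, -1/15, 14/15] . (a_s_2, a_s_3, a_s_4, a_s_5) = 1/15

Solving yields:
  a_s_2 = 1469/3700
  a_s_3 = 1103/3700
  a_s_4 = 301/1850
  a_s_5 = 727/3700

Starting state is s_3, so the absorption probability is a_s_3 = 1103/3700.

Answer: 1103/3700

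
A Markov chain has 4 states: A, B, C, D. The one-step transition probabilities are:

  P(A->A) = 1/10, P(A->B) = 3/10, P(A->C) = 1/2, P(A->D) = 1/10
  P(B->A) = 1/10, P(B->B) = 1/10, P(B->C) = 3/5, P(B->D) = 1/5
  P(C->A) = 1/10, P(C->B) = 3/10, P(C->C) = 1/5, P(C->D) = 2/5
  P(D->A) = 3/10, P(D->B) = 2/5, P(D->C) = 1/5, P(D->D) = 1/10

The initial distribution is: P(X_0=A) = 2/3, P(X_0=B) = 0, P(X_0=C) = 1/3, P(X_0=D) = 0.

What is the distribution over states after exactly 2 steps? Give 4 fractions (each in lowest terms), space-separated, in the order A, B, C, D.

Answer: 7/50 13/50 7/20 1/4

Derivation:
Propagating the distribution step by step (d_{t+1} = d_t * P):
d_0 = (A=2/3, B=0, C=1/3, D=0)
  d_1[A] = 2/3*1/10 + 0*1/10 + 1/3*1/10 + 0*3/10 = 1/10
  d_1[B] = 2/3*3/10 + 0*1/10 + 1/3*3/10 + 0*2/5 = 3/10
  d_1[C] = 2/3*1/2 + 0*3/5 + 1/3*1/5 + 0*1/5 = 2/5
  d_1[D] = 2/3*1/10 + 0*1/5 + 1/3*2/5 + 0*1/10 = 1/5
d_1 = (A=1/10, B=3/10, C=2/5, D=1/5)
  d_2[A] = 1/10*1/10 + 3/10*1/10 + 2/5*1/10 + 1/5*3/10 = 7/50
  d_2[B] = 1/10*3/10 + 3/10*1/10 + 2/5*3/10 + 1/5*2/5 = 13/50
  d_2[C] = 1/10*1/2 + 3/10*3/5 + 2/5*1/5 + 1/5*1/5 = 7/20
  d_2[D] = 1/10*1/10 + 3/10*1/5 + 2/5*2/5 + 1/5*1/10 = 1/4
d_2 = (A=7/50, B=13/50, C=7/20, D=1/4)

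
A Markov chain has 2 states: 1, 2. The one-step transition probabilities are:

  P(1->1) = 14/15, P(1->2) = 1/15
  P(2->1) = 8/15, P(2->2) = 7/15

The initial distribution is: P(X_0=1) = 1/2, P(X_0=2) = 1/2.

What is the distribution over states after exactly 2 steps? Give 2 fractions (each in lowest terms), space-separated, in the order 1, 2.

Propagating the distribution step by step (d_{t+1} = d_t * P):
d_0 = (1=1/2, 2=1/2)
  d_1[1] = 1/2*14/15 + 1/2*8/15 = 11/15
  d_1[2] = 1/2*1/15 + 1/2*7/15 = 4/15
d_1 = (1=11/15, 2=4/15)
  d_2[1] = 11/15*14/15 + 4/15*8/15 = 62/75
  d_2[2] = 11/15*1/15 + 4/15*7/15 = 13/75
d_2 = (1=62/75, 2=13/75)

Answer: 62/75 13/75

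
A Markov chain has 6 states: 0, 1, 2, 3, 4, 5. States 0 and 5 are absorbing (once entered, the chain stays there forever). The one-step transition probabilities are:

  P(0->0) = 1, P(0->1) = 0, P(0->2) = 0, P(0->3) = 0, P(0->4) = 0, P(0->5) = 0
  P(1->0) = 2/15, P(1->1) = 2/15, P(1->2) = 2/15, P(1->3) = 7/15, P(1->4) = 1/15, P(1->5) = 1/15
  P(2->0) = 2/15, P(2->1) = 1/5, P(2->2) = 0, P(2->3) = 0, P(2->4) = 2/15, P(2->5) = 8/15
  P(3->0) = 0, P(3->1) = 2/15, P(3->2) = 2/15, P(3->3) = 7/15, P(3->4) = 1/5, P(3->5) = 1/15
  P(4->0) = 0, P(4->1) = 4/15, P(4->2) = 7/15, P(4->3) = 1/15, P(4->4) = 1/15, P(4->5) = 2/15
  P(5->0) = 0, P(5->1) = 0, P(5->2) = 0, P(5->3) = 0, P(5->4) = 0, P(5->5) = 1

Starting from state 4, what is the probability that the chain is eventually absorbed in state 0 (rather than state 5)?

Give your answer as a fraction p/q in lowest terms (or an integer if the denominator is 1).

Let a_i = P(absorbed in 0 | start in state i).
Boundary conditions: a_0 = 1, a_5 = 0.
For each transient state i, a_i = sum_j P(i->j) * a_j:
  a_1 = 2/15*a_0 + 2/15*a_1 + 2/15*a_2 + 7/15*a_3 + 1/15*a_4 + 1/15*a_5
  a_2 = 2/15*a_0 + 1/5*a_1 + 0*a_2 + 0*a_3 + 2/15*a_4 + 8/15*a_5
  a_3 = 0*a_0 + 2/15*a_1 + 2/15*a_2 + 7/15*a_3 + 1/5*a_4 + 1/15*a_5
  a_4 = 0*a_0 + 4/15*a_1 + 7/15*a_2 + 1/15*a_3 + 1/15*a_4 + 2/15*a_5

Substituting a_0 = 1 and a_5 = 0, rearrange to (I - Q) a = r where r[i] = P(i -> 0):
  [13/15, -2/15, -7/15, -1/15] . (a_1, a_2, a_3, a_4) = 2/15
  [-1/5, 1, 0, -2/15] . (a_1, a_2, a_3, a_4) = 2/15
  [-2/15, -2/15, 8/15, -1/5] . (a_1, a_2, a_3, a_4) = 0
  [-4/15, -7/15, -1/15, 14/15] . (a_1, a_2, a_3, a_4) = 0

Solving yields:
  a_1 = 1069/3282
  a_2 = 749/3282
  a_3 = 243/1094
  a_4 = 122/547

Starting state is 4, so the absorption probability is a_4 = 122/547.

Answer: 122/547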